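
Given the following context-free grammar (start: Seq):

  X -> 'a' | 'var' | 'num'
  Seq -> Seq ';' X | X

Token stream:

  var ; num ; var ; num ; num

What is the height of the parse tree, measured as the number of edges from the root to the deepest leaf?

6

[Seq [Seq [Seq [Seq [Seq [X var]] ; [X num]] ; [X var]] ; [X num]] ; [X num]]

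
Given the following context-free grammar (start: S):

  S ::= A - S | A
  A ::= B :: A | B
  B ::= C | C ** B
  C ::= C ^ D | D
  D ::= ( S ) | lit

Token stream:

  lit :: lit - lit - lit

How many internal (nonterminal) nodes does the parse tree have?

19

[S [A [B [C [D lit]]] :: [A [B [C [D lit]]]]] - [S [A [B [C [D lit]]]] - [S [A [B [C [D lit]]]]]]]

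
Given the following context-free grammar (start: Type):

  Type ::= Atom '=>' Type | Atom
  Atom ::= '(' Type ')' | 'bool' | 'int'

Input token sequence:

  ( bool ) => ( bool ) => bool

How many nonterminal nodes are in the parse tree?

10

[Type [Atom ( [Type [Atom bool]] )] => [Type [Atom ( [Type [Atom bool]] )] => [Type [Atom bool]]]]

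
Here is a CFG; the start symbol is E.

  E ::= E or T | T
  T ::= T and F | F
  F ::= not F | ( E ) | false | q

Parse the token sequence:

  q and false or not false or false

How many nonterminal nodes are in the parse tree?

[E [E [E [T [T [F q]] and [F false]]] or [T [F not [F false]]]] or [T [F false]]]

12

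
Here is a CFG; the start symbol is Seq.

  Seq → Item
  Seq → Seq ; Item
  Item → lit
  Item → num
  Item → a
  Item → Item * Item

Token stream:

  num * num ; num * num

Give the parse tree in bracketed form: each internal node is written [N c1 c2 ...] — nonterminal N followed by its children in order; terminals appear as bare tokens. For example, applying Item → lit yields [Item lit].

[Seq [Seq [Item [Item num] * [Item num]]] ; [Item [Item num] * [Item num]]]

Seq
Seq ; Item
Item ; Item
Item * Item ; Item
num * Item ; Item
num * num ; Item
num * num ; Item * Item
num * num ; num * Item
num * num ; num * num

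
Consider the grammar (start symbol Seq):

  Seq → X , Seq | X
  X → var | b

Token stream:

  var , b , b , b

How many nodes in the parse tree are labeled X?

4

[Seq [X var] , [Seq [X b] , [Seq [X b] , [Seq [X b]]]]]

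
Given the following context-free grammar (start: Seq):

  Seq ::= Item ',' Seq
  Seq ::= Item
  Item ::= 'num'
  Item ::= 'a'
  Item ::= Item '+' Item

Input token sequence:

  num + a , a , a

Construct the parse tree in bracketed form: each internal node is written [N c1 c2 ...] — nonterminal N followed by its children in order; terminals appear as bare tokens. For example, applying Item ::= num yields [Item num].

[Seq [Item [Item num] + [Item a]] , [Seq [Item a] , [Seq [Item a]]]]

Seq
Item , Seq
Item + Item , Seq
num + Item , Seq
num + a , Seq
num + a , Item , Seq
num + a , a , Seq
num + a , a , Item
num + a , a , a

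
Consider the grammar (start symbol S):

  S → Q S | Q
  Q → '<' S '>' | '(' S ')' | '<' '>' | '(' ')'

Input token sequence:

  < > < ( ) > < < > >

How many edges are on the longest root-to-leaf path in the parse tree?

[S [Q < >] [S [Q < [S [Q ( )]] >] [S [Q < [S [Q < >]] >]]]]

6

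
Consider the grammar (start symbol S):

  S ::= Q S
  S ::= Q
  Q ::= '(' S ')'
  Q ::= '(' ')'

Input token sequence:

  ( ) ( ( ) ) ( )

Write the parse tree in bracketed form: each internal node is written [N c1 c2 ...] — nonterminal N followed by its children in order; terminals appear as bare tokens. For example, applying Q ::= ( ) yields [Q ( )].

S
Q S
( ) S
( ) Q S
( ) ( S ) S
( ) ( Q ) S
( ) ( ( ) ) S
( ) ( ( ) ) Q
( ) ( ( ) ) ( )

[S [Q ( )] [S [Q ( [S [Q ( )]] )] [S [Q ( )]]]]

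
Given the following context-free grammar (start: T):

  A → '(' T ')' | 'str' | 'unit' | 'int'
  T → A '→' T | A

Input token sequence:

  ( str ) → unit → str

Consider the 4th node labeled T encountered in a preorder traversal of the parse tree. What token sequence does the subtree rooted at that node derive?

str

[T [A ( [T [A str]] )] → [T [A unit] → [T [A str]]]]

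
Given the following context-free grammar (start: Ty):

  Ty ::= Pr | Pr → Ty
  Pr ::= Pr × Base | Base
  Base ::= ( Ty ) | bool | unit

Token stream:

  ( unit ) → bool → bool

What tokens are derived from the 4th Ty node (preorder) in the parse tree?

bool

[Ty [Pr [Base ( [Ty [Pr [Base unit]]] )]] → [Ty [Pr [Base bool]] → [Ty [Pr [Base bool]]]]]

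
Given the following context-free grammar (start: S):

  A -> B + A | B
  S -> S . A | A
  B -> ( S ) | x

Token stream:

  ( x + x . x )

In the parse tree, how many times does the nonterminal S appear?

[S [A [B ( [S [S [A [B x] + [A [B x]]]] . [A [B x]]] )]]]

3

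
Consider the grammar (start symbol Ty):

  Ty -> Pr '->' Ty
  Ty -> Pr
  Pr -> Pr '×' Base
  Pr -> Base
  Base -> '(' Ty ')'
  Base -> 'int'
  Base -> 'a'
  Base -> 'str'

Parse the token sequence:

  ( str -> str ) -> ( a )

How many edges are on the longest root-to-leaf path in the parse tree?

7

[Ty [Pr [Base ( [Ty [Pr [Base str]] -> [Ty [Pr [Base str]]]] )]] -> [Ty [Pr [Base ( [Ty [Pr [Base a]]] )]]]]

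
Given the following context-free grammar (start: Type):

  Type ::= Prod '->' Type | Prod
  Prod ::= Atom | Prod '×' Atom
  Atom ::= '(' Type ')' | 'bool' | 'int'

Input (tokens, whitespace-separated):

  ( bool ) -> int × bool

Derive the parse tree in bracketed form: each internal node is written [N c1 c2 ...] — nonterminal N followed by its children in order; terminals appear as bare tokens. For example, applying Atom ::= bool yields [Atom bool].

[Type [Prod [Atom ( [Type [Prod [Atom bool]]] )]] -> [Type [Prod [Prod [Atom int]] × [Atom bool]]]]

Type
Prod -> Type
Atom -> Type
( Type ) -> Type
( Prod ) -> Type
( Atom ) -> Type
( bool ) -> Type
( bool ) -> Prod
( bool ) -> Prod × Atom
( bool ) -> Atom × Atom
( bool ) -> int × Atom
( bool ) -> int × bool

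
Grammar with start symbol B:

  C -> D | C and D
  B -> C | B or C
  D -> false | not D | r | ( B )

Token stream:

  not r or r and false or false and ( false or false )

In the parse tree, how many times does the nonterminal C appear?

[B [B [B [C [D not [D r]]]] or [C [C [D r]] and [D false]]] or [C [C [D false]] and [D ( [B [B [C [D false]]] or [C [D false]]] )]]]

7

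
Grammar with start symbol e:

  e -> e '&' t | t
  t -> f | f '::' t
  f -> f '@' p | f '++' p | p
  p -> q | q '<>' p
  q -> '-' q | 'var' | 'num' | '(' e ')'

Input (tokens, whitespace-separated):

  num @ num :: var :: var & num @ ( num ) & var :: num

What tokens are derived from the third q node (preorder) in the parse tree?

var

[e [e [e [t [f [f [p [q num]]] @ [p [q num]]] :: [t [f [p [q var]]] :: [t [f [p [q var]]]]]]] & [t [f [f [p [q num]]] @ [p [q ( [e [t [f [p [q num]]]]] )]]]]] & [t [f [p [q var]]] :: [t [f [p [q num]]]]]]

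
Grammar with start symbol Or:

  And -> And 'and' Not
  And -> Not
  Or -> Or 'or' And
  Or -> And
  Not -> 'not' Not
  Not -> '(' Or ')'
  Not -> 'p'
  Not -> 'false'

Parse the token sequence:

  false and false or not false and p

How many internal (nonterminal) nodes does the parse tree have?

11

[Or [Or [And [And [Not false]] and [Not false]]] or [And [And [Not not [Not false]]] and [Not p]]]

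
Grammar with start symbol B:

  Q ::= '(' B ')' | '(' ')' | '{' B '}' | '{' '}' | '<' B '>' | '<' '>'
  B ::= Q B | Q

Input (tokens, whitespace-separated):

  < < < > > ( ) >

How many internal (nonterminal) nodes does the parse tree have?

[B [Q < [B [Q < [B [Q < >]] >] [B [Q ( )]]] >]]

8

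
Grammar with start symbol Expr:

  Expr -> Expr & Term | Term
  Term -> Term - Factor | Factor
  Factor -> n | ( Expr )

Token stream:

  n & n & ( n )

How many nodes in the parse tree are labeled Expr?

[Expr [Expr [Expr [Term [Factor n]]] & [Term [Factor n]]] & [Term [Factor ( [Expr [Term [Factor n]]] )]]]

4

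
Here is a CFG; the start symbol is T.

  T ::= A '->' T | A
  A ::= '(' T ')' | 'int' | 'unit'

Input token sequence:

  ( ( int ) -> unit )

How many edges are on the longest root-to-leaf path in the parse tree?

6

[T [A ( [T [A ( [T [A int]] )] -> [T [A unit]]] )]]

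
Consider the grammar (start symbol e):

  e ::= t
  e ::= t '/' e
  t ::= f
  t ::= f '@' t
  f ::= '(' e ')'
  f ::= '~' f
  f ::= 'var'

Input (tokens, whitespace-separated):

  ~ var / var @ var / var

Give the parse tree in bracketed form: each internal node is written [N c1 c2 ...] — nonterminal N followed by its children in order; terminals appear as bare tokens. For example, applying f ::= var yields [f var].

[e [t [f ~ [f var]]] / [e [t [f var] @ [t [f var]]] / [e [t [f var]]]]]

e
t / e
f / e
~ f / e
~ var / e
~ var / t / e
~ var / f @ t / e
~ var / var @ t / e
~ var / var @ f / e
~ var / var @ var / e
~ var / var @ var / t
~ var / var @ var / f
~ var / var @ var / var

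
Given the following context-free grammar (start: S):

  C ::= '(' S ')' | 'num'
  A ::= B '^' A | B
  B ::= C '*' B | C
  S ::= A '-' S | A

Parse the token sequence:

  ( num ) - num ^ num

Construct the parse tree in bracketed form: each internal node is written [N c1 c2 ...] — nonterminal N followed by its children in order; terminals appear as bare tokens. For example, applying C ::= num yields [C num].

S
A - S
B - S
C - S
( S ) - S
( A ) - S
( B ) - S
( C ) - S
( num ) - S
( num ) - A
( num ) - B ^ A
( num ) - C ^ A
( num ) - num ^ A
( num ) - num ^ B
( num ) - num ^ C
( num ) - num ^ num

[S [A [B [C ( [S [A [B [C num]]]] )]]] - [S [A [B [C num]] ^ [A [B [C num]]]]]]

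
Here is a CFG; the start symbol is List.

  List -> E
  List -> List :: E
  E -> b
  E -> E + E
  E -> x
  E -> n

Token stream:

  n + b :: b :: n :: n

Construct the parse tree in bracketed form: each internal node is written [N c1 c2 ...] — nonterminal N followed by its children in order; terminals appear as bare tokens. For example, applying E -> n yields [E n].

[List [List [List [List [E [E n] + [E b]]] :: [E b]] :: [E n]] :: [E n]]

List
List :: E
List :: E :: E
List :: E :: E :: E
E :: E :: E :: E
E + E :: E :: E :: E
n + E :: E :: E :: E
n + b :: E :: E :: E
n + b :: b :: E :: E
n + b :: b :: n :: E
n + b :: b :: n :: n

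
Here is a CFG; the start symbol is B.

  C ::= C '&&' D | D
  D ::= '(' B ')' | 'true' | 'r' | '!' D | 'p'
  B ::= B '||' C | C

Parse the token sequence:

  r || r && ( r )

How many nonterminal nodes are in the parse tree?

[B [B [C [D r]]] || [C [C [D r]] && [D ( [B [C [D r]]] )]]]

11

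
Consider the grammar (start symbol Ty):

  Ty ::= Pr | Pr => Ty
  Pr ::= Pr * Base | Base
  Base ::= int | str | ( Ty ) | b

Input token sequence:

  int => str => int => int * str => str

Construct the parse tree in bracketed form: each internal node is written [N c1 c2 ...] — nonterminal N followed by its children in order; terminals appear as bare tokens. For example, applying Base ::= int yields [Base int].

Ty
Pr => Ty
Base => Ty
int => Ty
int => Pr => Ty
int => Base => Ty
int => str => Ty
int => str => Pr => Ty
int => str => Base => Ty
int => str => int => Ty
int => str => int => Pr => Ty
int => str => int => Pr * Base => Ty
int => str => int => Base * Base => Ty
int => str => int => int * Base => Ty
int => str => int => int * str => Ty
int => str => int => int * str => Pr
int => str => int => int * str => Base
int => str => int => int * str => str

[Ty [Pr [Base int]] => [Ty [Pr [Base str]] => [Ty [Pr [Base int]] => [Ty [Pr [Pr [Base int]] * [Base str]] => [Ty [Pr [Base str]]]]]]]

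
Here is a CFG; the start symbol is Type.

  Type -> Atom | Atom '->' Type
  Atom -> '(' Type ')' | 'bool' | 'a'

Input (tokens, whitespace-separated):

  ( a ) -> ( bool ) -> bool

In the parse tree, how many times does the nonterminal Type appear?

5

[Type [Atom ( [Type [Atom a]] )] -> [Type [Atom ( [Type [Atom bool]] )] -> [Type [Atom bool]]]]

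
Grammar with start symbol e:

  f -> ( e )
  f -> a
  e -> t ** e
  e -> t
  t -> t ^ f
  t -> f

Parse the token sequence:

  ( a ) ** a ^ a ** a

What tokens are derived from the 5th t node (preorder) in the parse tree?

a

[e [t [f ( [e [t [f a]]] )]] ** [e [t [t [f a]] ^ [f a]] ** [e [t [f a]]]]]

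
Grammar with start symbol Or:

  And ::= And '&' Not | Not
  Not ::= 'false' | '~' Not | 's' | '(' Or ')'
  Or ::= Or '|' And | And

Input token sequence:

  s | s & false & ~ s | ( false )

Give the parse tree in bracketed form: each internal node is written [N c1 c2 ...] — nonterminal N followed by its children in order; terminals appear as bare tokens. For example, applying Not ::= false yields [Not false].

Or
Or | And
Or | And | And
And | And | And
Not | And | And
s | And | And
s | And & Not | And
s | And & Not & Not | And
s | Not & Not & Not | And
s | s & Not & Not | And
s | s & false & Not | And
s | s & false & ~ Not | And
s | s & false & ~ s | And
s | s & false & ~ s | Not
s | s & false & ~ s | ( Or )
s | s & false & ~ s | ( And )
s | s & false & ~ s | ( Not )
s | s & false & ~ s | ( false )

[Or [Or [Or [And [Not s]]] | [And [And [And [Not s]] & [Not false]] & [Not ~ [Not s]]]] | [And [Not ( [Or [And [Not false]]] )]]]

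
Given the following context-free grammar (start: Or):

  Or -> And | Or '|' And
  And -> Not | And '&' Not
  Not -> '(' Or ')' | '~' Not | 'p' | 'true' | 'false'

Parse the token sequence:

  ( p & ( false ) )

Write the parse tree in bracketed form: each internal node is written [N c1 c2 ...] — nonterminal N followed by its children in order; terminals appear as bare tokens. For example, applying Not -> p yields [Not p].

Or
And
Not
( Or )
( And )
( And & Not )
( Not & Not )
( p & Not )
( p & ( Or ) )
( p & ( And ) )
( p & ( Not ) )
( p & ( false ) )

[Or [And [Not ( [Or [And [And [Not p]] & [Not ( [Or [And [Not false]]] )]]] )]]]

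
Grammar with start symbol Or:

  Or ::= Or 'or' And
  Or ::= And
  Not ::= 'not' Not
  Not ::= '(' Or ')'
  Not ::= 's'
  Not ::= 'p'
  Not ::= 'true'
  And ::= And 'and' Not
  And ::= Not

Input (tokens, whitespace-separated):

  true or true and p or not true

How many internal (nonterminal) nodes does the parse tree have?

[Or [Or [Or [And [Not true]]] or [And [And [Not true]] and [Not p]]] or [And [Not not [Not true]]]]

12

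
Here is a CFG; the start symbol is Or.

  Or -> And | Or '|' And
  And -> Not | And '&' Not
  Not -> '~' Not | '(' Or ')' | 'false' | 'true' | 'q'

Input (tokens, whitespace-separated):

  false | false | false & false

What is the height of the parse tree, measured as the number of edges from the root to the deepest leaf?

[Or [Or [Or [And [Not false]]] | [And [Not false]]] | [And [And [Not false]] & [Not false]]]

5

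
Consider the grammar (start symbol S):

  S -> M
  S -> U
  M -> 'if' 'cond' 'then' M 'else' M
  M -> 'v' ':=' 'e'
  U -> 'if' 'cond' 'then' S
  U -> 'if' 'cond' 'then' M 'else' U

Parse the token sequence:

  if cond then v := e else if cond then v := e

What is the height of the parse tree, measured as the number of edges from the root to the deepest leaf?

[S [U if cond then [M v := e] else [U if cond then [S [M v := e]]]]]

5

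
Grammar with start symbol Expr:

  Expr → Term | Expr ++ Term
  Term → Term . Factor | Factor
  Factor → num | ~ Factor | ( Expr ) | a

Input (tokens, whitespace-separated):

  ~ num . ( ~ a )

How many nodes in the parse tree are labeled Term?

3

[Expr [Term [Term [Factor ~ [Factor num]]] . [Factor ( [Expr [Term [Factor ~ [Factor a]]]] )]]]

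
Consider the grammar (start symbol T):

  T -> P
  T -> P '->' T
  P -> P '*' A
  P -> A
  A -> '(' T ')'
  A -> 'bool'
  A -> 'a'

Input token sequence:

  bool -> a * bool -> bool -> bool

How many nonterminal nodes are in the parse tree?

[T [P [A bool]] -> [T [P [P [A a]] * [A bool]] -> [T [P [A bool]] -> [T [P [A bool]]]]]]

14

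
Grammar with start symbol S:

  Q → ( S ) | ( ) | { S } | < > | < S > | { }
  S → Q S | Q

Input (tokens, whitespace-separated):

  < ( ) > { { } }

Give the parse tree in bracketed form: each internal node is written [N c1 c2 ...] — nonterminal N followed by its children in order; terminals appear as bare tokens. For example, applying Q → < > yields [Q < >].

S
Q S
< S > S
< Q > S
< ( ) > S
< ( ) > Q
< ( ) > { S }
< ( ) > { Q }
< ( ) > { { } }

[S [Q < [S [Q ( )]] >] [S [Q { [S [Q { }]] }]]]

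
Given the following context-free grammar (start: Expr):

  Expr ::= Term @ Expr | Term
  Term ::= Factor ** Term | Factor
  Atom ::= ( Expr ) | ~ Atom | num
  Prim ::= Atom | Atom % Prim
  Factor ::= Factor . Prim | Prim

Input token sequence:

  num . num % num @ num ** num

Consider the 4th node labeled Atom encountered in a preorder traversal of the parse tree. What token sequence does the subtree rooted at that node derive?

num

[Expr [Term [Factor [Factor [Prim [Atom num]]] . [Prim [Atom num] % [Prim [Atom num]]]]] @ [Expr [Term [Factor [Prim [Atom num]]] ** [Term [Factor [Prim [Atom num]]]]]]]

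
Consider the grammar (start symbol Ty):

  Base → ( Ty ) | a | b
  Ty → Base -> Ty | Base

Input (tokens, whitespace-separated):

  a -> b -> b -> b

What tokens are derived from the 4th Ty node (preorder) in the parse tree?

[Ty [Base a] -> [Ty [Base b] -> [Ty [Base b] -> [Ty [Base b]]]]]

b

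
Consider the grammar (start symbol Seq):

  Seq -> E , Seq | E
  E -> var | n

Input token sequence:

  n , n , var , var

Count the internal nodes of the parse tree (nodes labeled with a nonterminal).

[Seq [E n] , [Seq [E n] , [Seq [E var] , [Seq [E var]]]]]

8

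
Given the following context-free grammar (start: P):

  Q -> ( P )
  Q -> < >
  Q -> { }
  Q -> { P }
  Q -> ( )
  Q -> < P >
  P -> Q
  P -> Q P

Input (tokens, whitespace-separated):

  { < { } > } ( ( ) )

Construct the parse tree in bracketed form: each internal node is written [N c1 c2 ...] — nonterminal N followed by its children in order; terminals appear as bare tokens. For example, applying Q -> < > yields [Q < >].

P
Q P
{ P } P
{ Q } P
{ < P > } P
{ < Q > } P
{ < { } > } P
{ < { } > } Q
{ < { } > } ( P )
{ < { } > } ( Q )
{ < { } > } ( ( ) )

[P [Q { [P [Q < [P [Q { }]] >]] }] [P [Q ( [P [Q ( )]] )]]]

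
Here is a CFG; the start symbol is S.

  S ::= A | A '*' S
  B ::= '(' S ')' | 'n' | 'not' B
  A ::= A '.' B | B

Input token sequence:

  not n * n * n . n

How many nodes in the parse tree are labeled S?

[S [A [B not [B n]]] * [S [A [B n]] * [S [A [A [B n]] . [B n]]]]]

3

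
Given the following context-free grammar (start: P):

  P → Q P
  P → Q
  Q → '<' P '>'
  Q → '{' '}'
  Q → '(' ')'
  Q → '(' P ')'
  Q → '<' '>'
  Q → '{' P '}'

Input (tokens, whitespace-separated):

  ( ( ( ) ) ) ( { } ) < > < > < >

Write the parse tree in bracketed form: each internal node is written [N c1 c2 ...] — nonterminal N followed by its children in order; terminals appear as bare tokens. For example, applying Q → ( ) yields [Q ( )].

P
Q P
( P ) P
( Q ) P
( ( P ) ) P
( ( Q ) ) P
( ( ( ) ) ) P
( ( ( ) ) ) Q P
( ( ( ) ) ) ( P ) P
( ( ( ) ) ) ( Q ) P
( ( ( ) ) ) ( { } ) P
( ( ( ) ) ) ( { } ) Q P
( ( ( ) ) ) ( { } ) < > P
( ( ( ) ) ) ( { } ) < > Q P
( ( ( ) ) ) ( { } ) < > < > P
( ( ( ) ) ) ( { } ) < > < > Q
( ( ( ) ) ) ( { } ) < > < > < >

[P [Q ( [P [Q ( [P [Q ( )]] )]] )] [P [Q ( [P [Q { }]] )] [P [Q < >] [P [Q < >] [P [Q < >]]]]]]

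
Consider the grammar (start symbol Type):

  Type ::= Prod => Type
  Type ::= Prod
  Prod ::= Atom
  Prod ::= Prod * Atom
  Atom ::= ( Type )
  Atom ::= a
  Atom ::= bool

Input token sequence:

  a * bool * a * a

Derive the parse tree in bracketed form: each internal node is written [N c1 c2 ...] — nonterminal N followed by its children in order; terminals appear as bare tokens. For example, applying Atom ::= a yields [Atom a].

Type
Prod
Prod * Atom
Prod * Atom * Atom
Prod * Atom * Atom * Atom
Atom * Atom * Atom * Atom
a * Atom * Atom * Atom
a * bool * Atom * Atom
a * bool * a * Atom
a * bool * a * a

[Type [Prod [Prod [Prod [Prod [Atom a]] * [Atom bool]] * [Atom a]] * [Atom a]]]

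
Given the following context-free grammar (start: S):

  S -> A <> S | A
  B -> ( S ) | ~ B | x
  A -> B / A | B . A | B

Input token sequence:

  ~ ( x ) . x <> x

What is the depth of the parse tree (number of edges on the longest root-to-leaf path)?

7

[S [A [B ~ [B ( [S [A [B x]]] )]] . [A [B x]]] <> [S [A [B x]]]]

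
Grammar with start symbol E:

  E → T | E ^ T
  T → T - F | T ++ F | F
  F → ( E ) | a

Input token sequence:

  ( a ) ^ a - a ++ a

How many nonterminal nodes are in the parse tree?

[E [E [T [F ( [E [T [F a]]] )]]] ^ [T [T [T [F a]] - [F a]] ++ [F a]]]

13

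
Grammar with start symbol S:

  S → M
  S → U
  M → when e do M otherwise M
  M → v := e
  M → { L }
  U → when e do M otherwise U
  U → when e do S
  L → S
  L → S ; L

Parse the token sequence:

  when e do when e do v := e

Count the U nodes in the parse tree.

[S [U when e do [S [U when e do [S [M v := e]]]]]]

2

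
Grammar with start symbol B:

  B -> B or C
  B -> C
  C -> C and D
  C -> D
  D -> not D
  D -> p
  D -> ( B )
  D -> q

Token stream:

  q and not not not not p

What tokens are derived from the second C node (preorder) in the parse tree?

[B [C [C [D q]] and [D not [D not [D not [D not [D p]]]]]]]

q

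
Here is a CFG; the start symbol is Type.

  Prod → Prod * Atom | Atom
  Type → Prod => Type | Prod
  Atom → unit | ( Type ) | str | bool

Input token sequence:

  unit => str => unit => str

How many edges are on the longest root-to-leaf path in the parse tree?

6

[Type [Prod [Atom unit]] => [Type [Prod [Atom str]] => [Type [Prod [Atom unit]] => [Type [Prod [Atom str]]]]]]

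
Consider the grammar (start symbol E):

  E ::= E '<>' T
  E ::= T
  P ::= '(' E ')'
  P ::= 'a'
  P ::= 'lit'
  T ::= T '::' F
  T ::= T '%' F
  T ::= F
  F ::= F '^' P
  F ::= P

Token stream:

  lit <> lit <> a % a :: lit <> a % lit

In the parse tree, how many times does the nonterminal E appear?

[E [E [E [E [T [F [P lit]]]] <> [T [F [P lit]]]] <> [T [T [T [F [P a]]] % [F [P a]]] :: [F [P lit]]]] <> [T [T [F [P a]]] % [F [P lit]]]]

4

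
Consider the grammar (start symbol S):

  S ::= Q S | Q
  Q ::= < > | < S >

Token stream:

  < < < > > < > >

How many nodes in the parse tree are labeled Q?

4

[S [Q < [S [Q < [S [Q < >]] >] [S [Q < >]]] >]]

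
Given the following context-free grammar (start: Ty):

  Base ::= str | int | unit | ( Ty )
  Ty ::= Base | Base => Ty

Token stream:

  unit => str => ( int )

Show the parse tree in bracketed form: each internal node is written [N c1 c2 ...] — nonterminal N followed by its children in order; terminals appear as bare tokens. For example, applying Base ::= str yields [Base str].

[Ty [Base unit] => [Ty [Base str] => [Ty [Base ( [Ty [Base int]] )]]]]

Ty
Base => Ty
unit => Ty
unit => Base => Ty
unit => str => Ty
unit => str => Base
unit => str => ( Ty )
unit => str => ( Base )
unit => str => ( int )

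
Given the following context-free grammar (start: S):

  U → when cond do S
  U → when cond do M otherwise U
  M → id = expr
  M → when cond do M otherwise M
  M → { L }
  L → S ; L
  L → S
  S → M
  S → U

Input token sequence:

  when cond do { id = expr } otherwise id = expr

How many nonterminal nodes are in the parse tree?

7

[S [M when cond do [M { [L [S [M id = expr]]] }] otherwise [M id = expr]]]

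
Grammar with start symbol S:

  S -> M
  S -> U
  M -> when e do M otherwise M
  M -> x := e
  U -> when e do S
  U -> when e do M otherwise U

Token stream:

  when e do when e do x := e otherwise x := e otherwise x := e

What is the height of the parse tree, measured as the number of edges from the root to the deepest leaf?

[S [M when e do [M when e do [M x := e] otherwise [M x := e]] otherwise [M x := e]]]

4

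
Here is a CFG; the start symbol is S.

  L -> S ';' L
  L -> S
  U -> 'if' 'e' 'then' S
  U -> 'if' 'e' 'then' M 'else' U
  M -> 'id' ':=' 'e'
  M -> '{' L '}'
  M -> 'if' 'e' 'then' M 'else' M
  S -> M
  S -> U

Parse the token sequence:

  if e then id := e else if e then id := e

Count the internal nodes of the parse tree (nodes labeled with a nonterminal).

[S [U if e then [M id := e] else [U if e then [S [M id := e]]]]]

6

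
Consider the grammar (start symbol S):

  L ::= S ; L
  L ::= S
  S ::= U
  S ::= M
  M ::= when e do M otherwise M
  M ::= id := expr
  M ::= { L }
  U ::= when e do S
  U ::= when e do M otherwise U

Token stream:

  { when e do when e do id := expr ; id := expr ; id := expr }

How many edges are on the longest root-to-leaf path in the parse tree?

9

[S [M { [L [S [U when e do [S [U when e do [S [M id := expr]]]]]] ; [L [S [M id := expr]] ; [L [S [M id := expr]]]]] }]]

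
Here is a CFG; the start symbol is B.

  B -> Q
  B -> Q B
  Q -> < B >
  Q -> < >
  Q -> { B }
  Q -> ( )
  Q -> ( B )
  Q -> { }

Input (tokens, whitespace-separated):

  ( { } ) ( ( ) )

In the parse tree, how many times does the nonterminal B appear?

[B [Q ( [B [Q { }]] )] [B [Q ( [B [Q ( )]] )]]]

4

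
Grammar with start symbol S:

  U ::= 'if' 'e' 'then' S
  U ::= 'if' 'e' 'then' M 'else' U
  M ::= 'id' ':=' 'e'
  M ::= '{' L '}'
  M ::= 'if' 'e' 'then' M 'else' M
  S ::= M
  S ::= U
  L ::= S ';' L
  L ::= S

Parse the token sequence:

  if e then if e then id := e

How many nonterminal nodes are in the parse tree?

6

[S [U if e then [S [U if e then [S [M id := e]]]]]]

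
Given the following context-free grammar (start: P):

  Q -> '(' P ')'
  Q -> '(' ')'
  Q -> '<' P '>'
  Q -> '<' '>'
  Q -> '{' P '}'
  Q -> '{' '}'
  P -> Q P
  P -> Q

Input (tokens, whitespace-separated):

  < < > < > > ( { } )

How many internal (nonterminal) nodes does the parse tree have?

10

[P [Q < [P [Q < >] [P [Q < >]]] >] [P [Q ( [P [Q { }]] )]]]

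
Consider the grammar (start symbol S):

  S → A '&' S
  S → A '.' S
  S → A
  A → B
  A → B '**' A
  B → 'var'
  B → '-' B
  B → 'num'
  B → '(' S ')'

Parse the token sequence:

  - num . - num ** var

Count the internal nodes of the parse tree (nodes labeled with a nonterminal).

10

[S [A [B - [B num]]] . [S [A [B - [B num]] ** [A [B var]]]]]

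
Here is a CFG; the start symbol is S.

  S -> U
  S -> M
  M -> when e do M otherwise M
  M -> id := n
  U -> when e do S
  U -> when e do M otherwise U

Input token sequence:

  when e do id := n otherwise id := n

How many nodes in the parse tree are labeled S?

[S [M when e do [M id := n] otherwise [M id := n]]]

1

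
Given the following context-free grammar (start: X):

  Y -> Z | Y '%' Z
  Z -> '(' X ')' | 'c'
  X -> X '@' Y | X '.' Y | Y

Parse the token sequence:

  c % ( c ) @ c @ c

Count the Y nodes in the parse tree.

[X [X [X [Y [Y [Z c]] % [Z ( [X [Y [Z c]]] )]]] @ [Y [Z c]]] @ [Y [Z c]]]

5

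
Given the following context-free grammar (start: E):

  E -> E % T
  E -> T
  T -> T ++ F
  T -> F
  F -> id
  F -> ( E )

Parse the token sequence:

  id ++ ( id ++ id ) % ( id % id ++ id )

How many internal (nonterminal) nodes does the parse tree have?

[E [E [T [T [F id]] ++ [F ( [E [T [T [F id]] ++ [F id]]] )]]] % [T [F ( [E [E [T [F id]]] % [T [T [F id]] ++ [F id]]] )]]]

21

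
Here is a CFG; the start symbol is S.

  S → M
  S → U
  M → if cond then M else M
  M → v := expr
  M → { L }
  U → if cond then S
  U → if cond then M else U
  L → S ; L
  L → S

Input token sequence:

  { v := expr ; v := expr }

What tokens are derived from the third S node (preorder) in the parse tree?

v := expr

[S [M { [L [S [M v := expr]] ; [L [S [M v := expr]]]] }]]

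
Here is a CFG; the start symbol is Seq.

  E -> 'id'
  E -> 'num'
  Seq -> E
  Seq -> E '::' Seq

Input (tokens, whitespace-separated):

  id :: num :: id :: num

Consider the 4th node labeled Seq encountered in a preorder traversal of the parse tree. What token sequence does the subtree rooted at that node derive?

num

[Seq [E id] :: [Seq [E num] :: [Seq [E id] :: [Seq [E num]]]]]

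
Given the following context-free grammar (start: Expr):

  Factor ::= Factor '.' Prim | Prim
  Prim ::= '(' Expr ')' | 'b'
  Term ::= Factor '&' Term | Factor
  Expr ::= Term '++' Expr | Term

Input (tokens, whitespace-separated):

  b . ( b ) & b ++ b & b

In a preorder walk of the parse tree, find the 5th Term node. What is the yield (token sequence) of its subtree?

[Expr [Term [Factor [Factor [Prim b]] . [Prim ( [Expr [Term [Factor [Prim b]]]] )]] & [Term [Factor [Prim b]]]] ++ [Expr [Term [Factor [Prim b]] & [Term [Factor [Prim b]]]]]]

b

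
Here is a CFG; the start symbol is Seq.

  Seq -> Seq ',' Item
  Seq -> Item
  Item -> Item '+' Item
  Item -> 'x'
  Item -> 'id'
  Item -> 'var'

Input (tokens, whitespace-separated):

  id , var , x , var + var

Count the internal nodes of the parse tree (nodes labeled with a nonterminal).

[Seq [Seq [Seq [Seq [Item id]] , [Item var]] , [Item x]] , [Item [Item var] + [Item var]]]

10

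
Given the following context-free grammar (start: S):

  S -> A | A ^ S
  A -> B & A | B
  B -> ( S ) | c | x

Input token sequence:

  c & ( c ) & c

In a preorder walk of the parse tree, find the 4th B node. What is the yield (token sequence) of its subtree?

[S [A [B c] & [A [B ( [S [A [B c]]] )] & [A [B c]]]]]

c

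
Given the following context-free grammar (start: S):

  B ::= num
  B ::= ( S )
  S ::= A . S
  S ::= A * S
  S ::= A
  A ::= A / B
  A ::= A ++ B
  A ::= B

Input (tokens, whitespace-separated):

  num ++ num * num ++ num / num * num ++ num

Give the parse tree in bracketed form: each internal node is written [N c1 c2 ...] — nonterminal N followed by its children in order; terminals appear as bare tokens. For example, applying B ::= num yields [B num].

S
A * S
A ++ B * S
B ++ B * S
num ++ B * S
num ++ num * S
num ++ num * A * S
num ++ num * A / B * S
num ++ num * A ++ B / B * S
num ++ num * B ++ B / B * S
num ++ num * num ++ B / B * S
num ++ num * num ++ num / B * S
num ++ num * num ++ num / num * S
num ++ num * num ++ num / num * A
num ++ num * num ++ num / num * A ++ B
num ++ num * num ++ num / num * B ++ B
num ++ num * num ++ num / num * num ++ B
num ++ num * num ++ num / num * num ++ num

[S [A [A [B num]] ++ [B num]] * [S [A [A [A [B num]] ++ [B num]] / [B num]] * [S [A [A [B num]] ++ [B num]]]]]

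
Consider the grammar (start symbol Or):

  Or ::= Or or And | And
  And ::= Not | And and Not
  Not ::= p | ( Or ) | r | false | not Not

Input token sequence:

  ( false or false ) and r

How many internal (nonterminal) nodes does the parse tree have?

11

[Or [And [And [Not ( [Or [Or [And [Not false]]] or [And [Not false]]] )]] and [Not r]]]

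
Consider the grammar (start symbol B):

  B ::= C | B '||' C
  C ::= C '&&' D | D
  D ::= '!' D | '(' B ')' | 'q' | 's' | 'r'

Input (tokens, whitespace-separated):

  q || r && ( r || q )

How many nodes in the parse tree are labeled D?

5

[B [B [C [D q]]] || [C [C [D r]] && [D ( [B [B [C [D r]]] || [C [D q]]] )]]]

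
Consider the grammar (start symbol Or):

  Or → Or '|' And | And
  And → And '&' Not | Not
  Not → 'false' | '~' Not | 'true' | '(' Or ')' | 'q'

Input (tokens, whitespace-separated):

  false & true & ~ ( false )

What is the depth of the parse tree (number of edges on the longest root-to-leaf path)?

[Or [And [And [And [Not false]] & [Not true]] & [Not ~ [Not ( [Or [And [Not false]]] )]]]]

7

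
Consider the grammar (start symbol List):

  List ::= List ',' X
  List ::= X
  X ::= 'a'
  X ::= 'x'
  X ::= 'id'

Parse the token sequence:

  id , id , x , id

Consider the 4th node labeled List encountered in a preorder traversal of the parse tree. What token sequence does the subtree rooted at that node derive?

id

[List [List [List [List [X id]] , [X id]] , [X x]] , [X id]]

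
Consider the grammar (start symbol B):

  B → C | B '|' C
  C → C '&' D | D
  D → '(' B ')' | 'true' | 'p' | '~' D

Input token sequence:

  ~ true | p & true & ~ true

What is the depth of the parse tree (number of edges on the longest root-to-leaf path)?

5

[B [B [C [D ~ [D true]]]] | [C [C [C [D p]] & [D true]] & [D ~ [D true]]]]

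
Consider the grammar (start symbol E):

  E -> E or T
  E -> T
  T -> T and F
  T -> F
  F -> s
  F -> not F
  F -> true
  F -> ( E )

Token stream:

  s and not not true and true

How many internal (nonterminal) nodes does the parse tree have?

[E [T [T [T [F s]] and [F not [F not [F true]]]] and [F true]]]

9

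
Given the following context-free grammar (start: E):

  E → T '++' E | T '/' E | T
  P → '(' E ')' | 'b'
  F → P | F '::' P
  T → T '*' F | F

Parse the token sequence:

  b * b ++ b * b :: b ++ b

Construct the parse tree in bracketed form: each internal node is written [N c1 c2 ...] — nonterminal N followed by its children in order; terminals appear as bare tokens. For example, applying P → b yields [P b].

[E [T [T [F [P b]]] * [F [P b]]] ++ [E [T [T [F [P b]]] * [F [F [P b]] :: [P b]]] ++ [E [T [F [P b]]]]]]

E
T ++ E
T * F ++ E
F * F ++ E
P * F ++ E
b * F ++ E
b * P ++ E
b * b ++ E
b * b ++ T ++ E
b * b ++ T * F ++ E
b * b ++ F * F ++ E
b * b ++ P * F ++ E
b * b ++ b * F ++ E
b * b ++ b * F :: P ++ E
b * b ++ b * P :: P ++ E
b * b ++ b * b :: P ++ E
b * b ++ b * b :: b ++ E
b * b ++ b * b :: b ++ T
b * b ++ b * b :: b ++ F
b * b ++ b * b :: b ++ P
b * b ++ b * b :: b ++ b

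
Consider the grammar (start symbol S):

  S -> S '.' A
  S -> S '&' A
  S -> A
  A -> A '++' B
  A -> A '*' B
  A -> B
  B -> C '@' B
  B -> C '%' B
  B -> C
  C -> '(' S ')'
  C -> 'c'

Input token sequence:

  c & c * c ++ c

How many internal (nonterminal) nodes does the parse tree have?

[S [S [A [B [C c]]]] & [A [A [A [B [C c]]] * [B [C c]]] ++ [B [C c]]]]

14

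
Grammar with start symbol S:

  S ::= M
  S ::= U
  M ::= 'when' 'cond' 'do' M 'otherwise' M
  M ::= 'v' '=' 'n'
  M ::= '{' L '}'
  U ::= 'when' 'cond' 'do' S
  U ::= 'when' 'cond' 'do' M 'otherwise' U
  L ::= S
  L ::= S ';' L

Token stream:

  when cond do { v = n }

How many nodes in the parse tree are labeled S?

[S [U when cond do [S [M { [L [S [M v = n]]] }]]]]

3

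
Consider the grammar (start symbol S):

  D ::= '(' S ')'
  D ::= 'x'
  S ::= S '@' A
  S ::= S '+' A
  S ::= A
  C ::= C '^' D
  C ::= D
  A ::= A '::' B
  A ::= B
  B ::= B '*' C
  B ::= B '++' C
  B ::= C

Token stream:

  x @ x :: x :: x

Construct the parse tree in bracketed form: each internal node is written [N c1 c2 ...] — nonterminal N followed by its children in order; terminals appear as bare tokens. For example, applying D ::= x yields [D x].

S
S @ A
A @ A
B @ A
C @ A
D @ A
x @ A
x @ A :: B
x @ A :: B :: B
x @ B :: B :: B
x @ C :: B :: B
x @ D :: B :: B
x @ x :: B :: B
x @ x :: C :: B
x @ x :: D :: B
x @ x :: x :: B
x @ x :: x :: C
x @ x :: x :: D
x @ x :: x :: x

[S [S [A [B [C [D x]]]]] @ [A [A [A [B [C [D x]]]] :: [B [C [D x]]]] :: [B [C [D x]]]]]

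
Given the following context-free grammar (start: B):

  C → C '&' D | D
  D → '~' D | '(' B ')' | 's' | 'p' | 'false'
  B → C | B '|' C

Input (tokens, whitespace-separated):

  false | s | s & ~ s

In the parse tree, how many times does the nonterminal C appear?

4

[B [B [B [C [D false]]] | [C [D s]]] | [C [C [D s]] & [D ~ [D s]]]]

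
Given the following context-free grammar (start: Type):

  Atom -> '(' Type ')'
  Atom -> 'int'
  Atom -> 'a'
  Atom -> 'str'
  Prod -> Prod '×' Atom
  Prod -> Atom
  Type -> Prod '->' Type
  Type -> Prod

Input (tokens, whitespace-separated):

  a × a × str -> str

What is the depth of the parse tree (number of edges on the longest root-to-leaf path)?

[Type [Prod [Prod [Prod [Atom a]] × [Atom a]] × [Atom str]] -> [Type [Prod [Atom str]]]]

5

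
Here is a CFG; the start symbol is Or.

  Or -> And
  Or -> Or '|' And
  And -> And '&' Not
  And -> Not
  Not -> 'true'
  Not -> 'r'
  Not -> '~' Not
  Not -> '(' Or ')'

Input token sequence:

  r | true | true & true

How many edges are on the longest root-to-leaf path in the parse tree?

[Or [Or [Or [And [Not r]]] | [And [Not true]]] | [And [And [Not true]] & [Not true]]]

5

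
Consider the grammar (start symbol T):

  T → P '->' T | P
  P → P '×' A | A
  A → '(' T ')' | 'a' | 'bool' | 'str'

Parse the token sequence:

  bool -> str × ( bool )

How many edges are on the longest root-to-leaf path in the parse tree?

7

[T [P [A bool]] -> [T [P [P [A str]] × [A ( [T [P [A bool]]] )]]]]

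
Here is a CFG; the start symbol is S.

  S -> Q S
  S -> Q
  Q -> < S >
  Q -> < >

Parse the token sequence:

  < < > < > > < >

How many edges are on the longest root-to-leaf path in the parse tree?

5

[S [Q < [S [Q < >] [S [Q < >]]] >] [S [Q < >]]]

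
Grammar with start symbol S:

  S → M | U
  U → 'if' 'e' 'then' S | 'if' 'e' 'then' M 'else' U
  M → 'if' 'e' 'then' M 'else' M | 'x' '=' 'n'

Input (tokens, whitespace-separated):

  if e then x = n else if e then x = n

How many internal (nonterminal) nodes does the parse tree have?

[S [U if e then [M x = n] else [U if e then [S [M x = n]]]]]

6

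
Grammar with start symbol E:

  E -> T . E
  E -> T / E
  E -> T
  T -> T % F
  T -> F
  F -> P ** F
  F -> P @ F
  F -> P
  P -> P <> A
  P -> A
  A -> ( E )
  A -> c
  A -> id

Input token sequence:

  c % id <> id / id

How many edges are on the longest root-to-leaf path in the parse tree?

[E [T [T [F [P [A c]]]] % [F [P [P [A id]] <> [A id]]]] / [E [T [F [P [A id]]]]]]

6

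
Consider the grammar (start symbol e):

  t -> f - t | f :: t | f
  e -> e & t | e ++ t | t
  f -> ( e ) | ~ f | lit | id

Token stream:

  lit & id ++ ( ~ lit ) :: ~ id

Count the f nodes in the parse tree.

7

[e [e [e [t [f lit]]] & [t [f id]]] ++ [t [f ( [e [t [f ~ [f lit]]]] )] :: [t [f ~ [f id]]]]]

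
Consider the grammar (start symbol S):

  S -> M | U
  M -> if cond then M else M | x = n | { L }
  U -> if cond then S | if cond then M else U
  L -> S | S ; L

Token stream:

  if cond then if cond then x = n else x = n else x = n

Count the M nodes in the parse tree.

[S [M if cond then [M if cond then [M x = n] else [M x = n]] else [M x = n]]]

5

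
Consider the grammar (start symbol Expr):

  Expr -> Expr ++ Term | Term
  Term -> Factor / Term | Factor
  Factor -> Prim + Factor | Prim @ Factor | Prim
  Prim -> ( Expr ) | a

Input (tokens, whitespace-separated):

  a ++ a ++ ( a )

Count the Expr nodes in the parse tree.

4

[Expr [Expr [Expr [Term [Factor [Prim a]]]] ++ [Term [Factor [Prim a]]]] ++ [Term [Factor [Prim ( [Expr [Term [Factor [Prim a]]]] )]]]]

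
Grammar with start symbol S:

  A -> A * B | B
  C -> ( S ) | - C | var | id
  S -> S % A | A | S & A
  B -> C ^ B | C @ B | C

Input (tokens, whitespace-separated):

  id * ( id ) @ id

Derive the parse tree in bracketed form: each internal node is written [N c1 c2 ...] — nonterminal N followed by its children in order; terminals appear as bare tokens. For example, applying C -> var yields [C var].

[S [A [A [B [C id]]] * [B [C ( [S [A [B [C id]]]] )] @ [B [C id]]]]]

S
A
A * B
B * B
C * B
id * B
id * C @ B
id * ( S ) @ B
id * ( A ) @ B
id * ( B ) @ B
id * ( C ) @ B
id * ( id ) @ B
id * ( id ) @ C
id * ( id ) @ id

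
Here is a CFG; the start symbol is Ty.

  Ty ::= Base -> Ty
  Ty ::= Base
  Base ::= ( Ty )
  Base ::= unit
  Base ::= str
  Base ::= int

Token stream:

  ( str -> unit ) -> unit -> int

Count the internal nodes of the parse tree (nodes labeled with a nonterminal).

[Ty [Base ( [Ty [Base str] -> [Ty [Base unit]]] )] -> [Ty [Base unit] -> [Ty [Base int]]]]

10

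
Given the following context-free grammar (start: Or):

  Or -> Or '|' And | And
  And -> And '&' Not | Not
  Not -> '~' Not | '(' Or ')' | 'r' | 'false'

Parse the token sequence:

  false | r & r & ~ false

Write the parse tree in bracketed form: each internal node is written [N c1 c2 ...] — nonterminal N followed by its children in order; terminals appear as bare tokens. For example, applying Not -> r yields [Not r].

[Or [Or [And [Not false]]] | [And [And [And [Not r]] & [Not r]] & [Not ~ [Not false]]]]

Or
Or | And
And | And
Not | And
false | And
false | And & Not
false | And & Not & Not
false | Not & Not & Not
false | r & Not & Not
false | r & r & Not
false | r & r & ~ Not
false | r & r & ~ false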